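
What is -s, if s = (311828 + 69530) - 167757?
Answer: -213601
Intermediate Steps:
s = 213601 (s = 381358 - 167757 = 213601)
-s = -1*213601 = -213601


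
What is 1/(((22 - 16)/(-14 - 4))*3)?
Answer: -1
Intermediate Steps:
1/(((22 - 16)/(-14 - 4))*3) = 1/((6/(-18))*3) = 1/((6*(-1/18))*3) = 1/(-1/3*3) = 1/(-1) = -1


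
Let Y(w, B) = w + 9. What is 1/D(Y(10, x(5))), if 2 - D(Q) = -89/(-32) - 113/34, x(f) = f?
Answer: 544/1383 ≈ 0.39335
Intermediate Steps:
Y(w, B) = 9 + w
D(Q) = 1383/544 (D(Q) = 2 - (-89/(-32) - 113/34) = 2 - (-89*(-1/32) - 113*1/34) = 2 - (89/32 - 113/34) = 2 - 1*(-295/544) = 2 + 295/544 = 1383/544)
1/D(Y(10, x(5))) = 1/(1383/544) = 544/1383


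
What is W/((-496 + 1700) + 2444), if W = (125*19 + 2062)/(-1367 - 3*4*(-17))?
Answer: -1479/1414208 ≈ -0.0010458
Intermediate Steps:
W = -4437/1163 (W = (2375 + 2062)/(-1367 - 12*(-17)) = 4437/(-1367 + 204) = 4437/(-1163) = 4437*(-1/1163) = -4437/1163 ≈ -3.8151)
W/((-496 + 1700) + 2444) = -4437/(1163*((-496 + 1700) + 2444)) = -4437/(1163*(1204 + 2444)) = -4437/1163/3648 = -4437/1163*1/3648 = -1479/1414208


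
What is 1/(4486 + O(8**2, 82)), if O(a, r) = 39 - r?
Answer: 1/4443 ≈ 0.00022507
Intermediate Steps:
1/(4486 + O(8**2, 82)) = 1/(4486 + (39 - 1*82)) = 1/(4486 + (39 - 82)) = 1/(4486 - 43) = 1/4443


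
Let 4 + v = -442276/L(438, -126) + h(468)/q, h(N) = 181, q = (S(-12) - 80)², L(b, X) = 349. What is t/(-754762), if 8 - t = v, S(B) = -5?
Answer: -3225639231/1903151252050 ≈ -0.0016949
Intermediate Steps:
q = 7225 (q = (-5 - 80)² = (-85)² = 7225)
v = -3205467031/2521525 (v = -4 + (-442276/349 + 181/7225) = -4 - 3195380931/2521525 = -3205467031/2521525 ≈ -1271.2)
t = 3225639231/2521525 (t = 8 - 1*(-3205467031/2521525) = 8 + 3205467031/2521525 = 3225639231/2521525 ≈ 1279.2)
t/(-754762) = (3225639231/2521525)/(-754762) = (3225639231/2521525)*(-1/754762) = -3225639231/1903151252050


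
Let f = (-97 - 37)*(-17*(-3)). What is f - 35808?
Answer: -42642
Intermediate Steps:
f = -6834 (f = -134*51 = -6834)
f - 35808 = -6834 - 35808 = -42642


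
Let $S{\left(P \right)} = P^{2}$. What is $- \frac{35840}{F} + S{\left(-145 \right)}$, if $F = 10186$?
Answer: $\frac{107062405}{5093} \approx 21021.0$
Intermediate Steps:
$- \frac{35840}{F} + S{\left(-145 \right)} = - \frac{35840}{10186} + \left(-145\right)^{2} = \left(-35840\right) \frac{1}{10186} + 21025 = - \frac{17920}{5093} + 21025 = \frac{107062405}{5093}$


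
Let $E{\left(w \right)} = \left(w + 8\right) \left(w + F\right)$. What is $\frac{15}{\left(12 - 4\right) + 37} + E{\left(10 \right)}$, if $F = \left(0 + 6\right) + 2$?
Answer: $\frac{973}{3} \approx 324.33$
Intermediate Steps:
$F = 8$ ($F = 6 + 2 = 8$)
$E{\left(w \right)} = \left(8 + w\right)^{2}$ ($E{\left(w \right)} = \left(w + 8\right) \left(w + 8\right) = \left(8 + w\right) \left(8 + w\right) = \left(8 + w\right)^{2}$)
$\frac{15}{\left(12 - 4\right) + 37} + E{\left(10 \right)} = \frac{15}{\left(12 - 4\right) + 37} + \left(64 + 10^{2} + 16 \cdot 10\right) = \frac{15}{\left(12 - 4\right) + 37} + \left(64 + 100 + 160\right) = \frac{15}{8 + 37} + 324 = \frac{15}{45} + 324 = 15 \cdot \frac{1}{45} + 324 = \frac{1}{3} + 324 = \frac{973}{3}$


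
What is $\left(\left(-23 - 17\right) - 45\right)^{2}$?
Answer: $7225$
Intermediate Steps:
$\left(\left(-23 - 17\right) - 45\right)^{2} = \left(-40 - 45\right)^{2} = \left(-85\right)^{2} = 7225$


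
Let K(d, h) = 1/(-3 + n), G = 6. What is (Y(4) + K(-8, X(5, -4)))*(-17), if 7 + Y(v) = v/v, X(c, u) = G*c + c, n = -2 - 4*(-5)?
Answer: 1513/15 ≈ 100.87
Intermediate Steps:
n = 18 (n = -2 + 20 = 18)
X(c, u) = 7*c (X(c, u) = 6*c + c = 7*c)
K(d, h) = 1/15 (K(d, h) = 1/(-3 + 18) = 1/15)
Y(v) = -6 (Y(v) = -7 + v/v = -7 + 1 = -6)
(Y(4) + K(-8, X(5, -4)))*(-17) = (-6 + 1/15)*(-17) = -89/15*(-17) = 1513/15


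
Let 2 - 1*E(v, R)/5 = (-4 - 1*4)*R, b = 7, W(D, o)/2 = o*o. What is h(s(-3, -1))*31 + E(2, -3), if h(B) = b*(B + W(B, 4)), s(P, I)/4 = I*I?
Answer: 7702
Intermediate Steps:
W(D, o) = 2*o² (W(D, o) = 2*(o*o) = 2*o²)
E(v, R) = 10 + 40*R (E(v, R) = 10 - 5*(-4 - 1*4)*R = 10 - 5*(-4 - 4)*R = 10 - (-40)*R = 10 + 40*R)
s(P, I) = 4*I² (s(P, I) = 4*(I*I) = 4*I²)
h(B) = 224 + 7*B (h(B) = 7*(B + 2*4²) = 7*(B + 2*16) = 7*(B + 32) = 7*(32 + B) = 224 + 7*B)
h(s(-3, -1))*31 + E(2, -3) = (224 + 7*(4*(-1)²))*31 + (10 + 40*(-3)) = (224 + 7*(4*1))*31 + (10 - 120) = (224 + 7*4)*31 - 110 = (224 + 28)*31 - 110 = 252*31 - 110 = 7812 - 110 = 7702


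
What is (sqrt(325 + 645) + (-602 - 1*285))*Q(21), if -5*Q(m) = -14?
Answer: -12418/5 + 14*sqrt(970)/5 ≈ -2396.4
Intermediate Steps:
Q(m) = 14/5 (Q(m) = -1/5*(-14) = 14/5)
(sqrt(325 + 645) + (-602 - 1*285))*Q(21) = (sqrt(325 + 645) + (-602 - 1*285))*(14/5) = (sqrt(970) + (-602 - 285))*(14/5) = (sqrt(970) - 887)*(14/5) = (-887 + sqrt(970))*(14/5) = -12418/5 + 14*sqrt(970)/5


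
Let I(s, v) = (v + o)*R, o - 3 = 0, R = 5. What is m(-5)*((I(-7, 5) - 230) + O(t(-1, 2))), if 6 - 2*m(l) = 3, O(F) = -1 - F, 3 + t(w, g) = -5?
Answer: -549/2 ≈ -274.50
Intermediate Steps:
o = 3 (o = 3 + 0 = 3)
t(w, g) = -8 (t(w, g) = -3 - 5 = -8)
m(l) = 3/2 (m(l) = 3 - ½*3 = 3 - 3/2 = 3/2)
I(s, v) = 15 + 5*v (I(s, v) = (v + 3)*5 = (3 + v)*5 = 15 + 5*v)
m(-5)*((I(-7, 5) - 230) + O(t(-1, 2))) = 3*(((15 + 5*5) - 230) + (-1 - 1*(-8)))/2 = 3*(((15 + 25) - 230) + (-1 + 8))/2 = 3*((40 - 230) + 7)/2 = 3*(-190 + 7)/2 = (3/2)*(-183) = -549/2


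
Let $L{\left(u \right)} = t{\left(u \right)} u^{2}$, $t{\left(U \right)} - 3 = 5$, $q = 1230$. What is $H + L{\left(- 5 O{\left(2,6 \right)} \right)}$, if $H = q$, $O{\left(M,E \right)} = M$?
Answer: $2030$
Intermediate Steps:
$t{\left(U \right)} = 8$ ($t{\left(U \right)} = 3 + 5 = 8$)
$H = 1230$
$L{\left(u \right)} = 8 u^{2}$
$H + L{\left(- 5 O{\left(2,6 \right)} \right)} = 1230 + 8 \left(\left(-5\right) 2\right)^{2} = 1230 + 8 \left(-10\right)^{2} = 1230 + 8 \cdot 100 = 1230 + 800 = 2030$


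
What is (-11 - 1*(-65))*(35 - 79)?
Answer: -2376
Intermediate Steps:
(-11 - 1*(-65))*(35 - 79) = (-11 + 65)*(-44) = 54*(-44) = -2376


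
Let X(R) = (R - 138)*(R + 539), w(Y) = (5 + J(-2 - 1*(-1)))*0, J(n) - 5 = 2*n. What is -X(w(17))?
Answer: 74382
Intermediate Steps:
J(n) = 5 + 2*n
w(Y) = 0 (w(Y) = (5 + (5 + 2*(-2 - 1*(-1))))*0 = (5 + (5 + 2*(-2 + 1)))*0 = (5 + (5 + 2*(-1)))*0 = (5 + (5 - 2))*0 = (5 + 3)*0 = 8*0 = 0)
X(R) = (-138 + R)*(539 + R)
-X(w(17)) = -(-74382 + 0² + 401*0) = -(-74382 + 0 + 0) = -1*(-74382) = 74382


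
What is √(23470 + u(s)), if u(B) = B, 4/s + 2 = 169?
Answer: √654555498/167 ≈ 153.20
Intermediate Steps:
s = 4/167 (s = 4/(-2 + 169) = 4/167 ≈ 0.023952)
√(23470 + u(s)) = √(23470 + 4/167) = √(3919494/167) = √654555498/167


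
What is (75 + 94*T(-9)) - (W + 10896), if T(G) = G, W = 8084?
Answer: -19751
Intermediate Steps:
(75 + 94*T(-9)) - (W + 10896) = (75 + 94*(-9)) - (8084 + 10896) = (75 - 846) - 1*18980 = -771 - 18980 = -19751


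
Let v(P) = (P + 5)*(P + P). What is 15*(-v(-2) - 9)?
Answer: 45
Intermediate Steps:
v(P) = 2*P*(5 + P) (v(P) = (5 + P)*(2*P) = 2*P*(5 + P))
15*(-v(-2) - 9) = 15*(-2*(-2)*(5 - 2) - 9) = 15*(-2*(-2)*3 - 9) = 15*(-1*(-12) - 9) = 15*(12 - 9) = 15*3 = 45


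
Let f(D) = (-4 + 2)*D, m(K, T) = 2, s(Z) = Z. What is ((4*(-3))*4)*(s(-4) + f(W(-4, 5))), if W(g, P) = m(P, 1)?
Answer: 384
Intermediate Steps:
W(g, P) = 2
f(D) = -2*D
((4*(-3))*4)*(s(-4) + f(W(-4, 5))) = ((4*(-3))*4)*(-4 - 2*2) = (-12*4)*(-4 - 4) = -48*(-8) = 384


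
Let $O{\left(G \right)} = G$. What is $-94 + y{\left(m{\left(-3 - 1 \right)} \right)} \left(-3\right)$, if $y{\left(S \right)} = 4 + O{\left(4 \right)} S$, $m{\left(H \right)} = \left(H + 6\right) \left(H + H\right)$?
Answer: $86$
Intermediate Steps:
$m{\left(H \right)} = 2 H \left(6 + H\right)$ ($m{\left(H \right)} = \left(6 + H\right) 2 H = 2 H \left(6 + H\right)$)
$y{\left(S \right)} = 4 + 4 S$
$-94 + y{\left(m{\left(-3 - 1 \right)} \right)} \left(-3\right) = -94 + \left(4 + 4 \cdot 2 \left(-3 - 1\right) \left(6 - 4\right)\right) \left(-3\right) = -94 + \left(4 + 4 \cdot 2 \left(-4\right) \left(6 - 4\right)\right) \left(-3\right) = -94 + \left(4 + 4 \cdot 2 \left(-4\right) 2\right) \left(-3\right) = -94 + \left(4 + 4 \left(-16\right)\right) \left(-3\right) = -94 + \left(4 - 64\right) \left(-3\right) = -94 - -180 = -94 + 180 = 86$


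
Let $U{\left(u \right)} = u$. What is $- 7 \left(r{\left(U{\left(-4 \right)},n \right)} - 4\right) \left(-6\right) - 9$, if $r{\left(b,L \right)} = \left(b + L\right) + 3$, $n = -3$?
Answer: $-345$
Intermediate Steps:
$r{\left(b,L \right)} = 3 + L + b$ ($r{\left(b,L \right)} = \left(L + b\right) + 3 = 3 + L + b$)
$- 7 \left(r{\left(U{\left(-4 \right)},n \right)} - 4\right) \left(-6\right) - 9 = - 7 \left(\left(3 - 3 - 4\right) - 4\right) \left(-6\right) - 9 = - 7 \left(-4 - 4\right) \left(-6\right) - 9 = - 7 \left(\left(-8\right) \left(-6\right)\right) - 9 = \left(-7\right) 48 - 9 = -336 - 9 = -345$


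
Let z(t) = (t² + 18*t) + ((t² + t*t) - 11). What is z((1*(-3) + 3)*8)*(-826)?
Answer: 9086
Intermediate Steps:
z(t) = -11 + 3*t² + 18*t (z(t) = (t² + 18*t) + ((t² + t²) - 11) = (t² + 18*t) + (2*t² - 11) = (t² + 18*t) + (-11 + 2*t²) = -11 + 3*t² + 18*t)
z((1*(-3) + 3)*8)*(-826) = (-11 + 3*((1*(-3) + 3)*8)² + 18*((1*(-3) + 3)*8))*(-826) = (-11 + 3*((-3 + 3)*8)² + 18*((-3 + 3)*8))*(-826) = (-11 + 3*(0*8)² + 18*(0*8))*(-826) = (-11 + 3*0² + 18*0)*(-826) = (-11 + 3*0 + 0)*(-826) = (-11 + 0 + 0)*(-826) = -11*(-826) = 9086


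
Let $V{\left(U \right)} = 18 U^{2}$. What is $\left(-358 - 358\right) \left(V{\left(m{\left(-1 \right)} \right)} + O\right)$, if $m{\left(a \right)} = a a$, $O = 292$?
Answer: $-221960$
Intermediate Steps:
$m{\left(a \right)} = a^{2}$
$\left(-358 - 358\right) \left(V{\left(m{\left(-1 \right)} \right)} + O\right) = \left(-358 - 358\right) \left(18 \left(\left(-1\right)^{2}\right)^{2} + 292\right) = - 716 \left(18 \cdot 1^{2} + 292\right) = - 716 \left(18 \cdot 1 + 292\right) = - 716 \left(18 + 292\right) = \left(-716\right) 310 = -221960$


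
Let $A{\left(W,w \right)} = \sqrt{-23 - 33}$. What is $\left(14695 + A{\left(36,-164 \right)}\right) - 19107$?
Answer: $-4412 + 2 i \sqrt{14} \approx -4412.0 + 7.4833 i$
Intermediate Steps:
$A{\left(W,w \right)} = 2 i \sqrt{14}$ ($A{\left(W,w \right)} = \sqrt{-56} = 2 i \sqrt{14}$)
$\left(14695 + A{\left(36,-164 \right)}\right) - 19107 = \left(14695 + 2 i \sqrt{14}\right) - 19107 = -4412 + 2 i \sqrt{14}$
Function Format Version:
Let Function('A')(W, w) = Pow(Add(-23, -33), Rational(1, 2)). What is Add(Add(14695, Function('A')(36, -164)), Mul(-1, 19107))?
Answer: Add(-4412, Mul(2, I, Pow(14, Rational(1, 2)))) ≈ Add(-4412.0, Mul(7.4833, I))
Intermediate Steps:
Function('A')(W, w) = Mul(2, I, Pow(14, Rational(1, 2))) (Function('A')(W, w) = Pow(-56, Rational(1, 2)) = Mul(2, I, Pow(14, Rational(1, 2))))
Add(Add(14695, Function('A')(36, -164)), Mul(-1, 19107)) = Add(Add(14695, Mul(2, I, Pow(14, Rational(1, 2)))), Mul(-1, 19107)) = Add(Add(14695, Mul(2, I, Pow(14, Rational(1, 2)))), -19107) = Add(-4412, Mul(2, I, Pow(14, Rational(1, 2))))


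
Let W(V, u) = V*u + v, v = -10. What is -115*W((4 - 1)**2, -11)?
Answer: 12535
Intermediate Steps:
W(V, u) = -10 + V*u (W(V, u) = V*u - 10 = -10 + V*u)
-115*W((4 - 1)**2, -11) = -115*(-10 + (4 - 1)**2*(-11)) = -115*(-10 + 3**2*(-11)) = -115*(-10 + 9*(-11)) = -115*(-10 - 99) = -115*(-109) = 12535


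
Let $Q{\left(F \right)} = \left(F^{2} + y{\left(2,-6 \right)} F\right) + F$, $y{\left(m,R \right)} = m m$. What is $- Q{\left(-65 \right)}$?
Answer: $-3900$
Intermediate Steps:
$y{\left(m,R \right)} = m^{2}$
$Q{\left(F \right)} = F^{2} + 5 F$ ($Q{\left(F \right)} = \left(F^{2} + 2^{2} F\right) + F = \left(F^{2} + 4 F\right) + F = F^{2} + 5 F$)
$- Q{\left(-65 \right)} = - \left(-65\right) \left(5 - 65\right) = - \left(-65\right) \left(-60\right) = \left(-1\right) 3900 = -3900$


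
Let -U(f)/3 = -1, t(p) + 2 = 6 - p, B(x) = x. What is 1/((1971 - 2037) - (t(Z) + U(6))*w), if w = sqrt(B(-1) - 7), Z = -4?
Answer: I/(22*(sqrt(2) - 3*I)) ≈ -0.012397 + 0.0058439*I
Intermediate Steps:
w = 2*I*sqrt(2) (w = sqrt(-1 - 7) = sqrt(-8) = 2*I*sqrt(2) ≈ 2.8284*I)
t(p) = 4 - p (t(p) = -2 + (6 - p) = 4 - p)
U(f) = 3 (U(f) = -3*(-1) = 3)
1/((1971 - 2037) - (t(Z) + U(6))*w) = 1/((1971 - 2037) - ((4 - 1*(-4)) + 3)*2*I*sqrt(2)) = 1/(-66 - ((4 + 4) + 3)*2*I*sqrt(2)) = 1/(-66 - (8 + 3)*2*I*sqrt(2)) = 1/(-66 - 11*2*I*sqrt(2)) = 1/(-66 - 22*I*sqrt(2))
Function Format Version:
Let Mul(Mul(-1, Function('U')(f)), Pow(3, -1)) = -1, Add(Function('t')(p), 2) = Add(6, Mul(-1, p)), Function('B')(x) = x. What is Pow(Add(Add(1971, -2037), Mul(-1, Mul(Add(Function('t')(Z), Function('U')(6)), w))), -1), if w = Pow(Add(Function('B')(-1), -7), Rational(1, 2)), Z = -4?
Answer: Mul(Rational(1, 22), I, Pow(Add(Pow(2, Rational(1, 2)), Mul(-3, I)), -1)) ≈ Add(-0.012397, Mul(0.0058439, I))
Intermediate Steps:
w = Mul(2, I, Pow(2, Rational(1, 2))) (w = Pow(Add(-1, -7), Rational(1, 2)) = Pow(-8, Rational(1, 2)) = Mul(2, I, Pow(2, Rational(1, 2))) ≈ Mul(2.8284, I))
Function('t')(p) = Add(4, Mul(-1, p)) (Function('t')(p) = Add(-2, Add(6, Mul(-1, p))) = Add(4, Mul(-1, p)))
Function('U')(f) = 3 (Function('U')(f) = Mul(-3, -1) = 3)
Pow(Add(Add(1971, -2037), Mul(-1, Mul(Add(Function('t')(Z), Function('U')(6)), w))), -1) = Pow(Add(Add(1971, -2037), Mul(-1, Mul(Add(Add(4, Mul(-1, -4)), 3), Mul(2, I, Pow(2, Rational(1, 2)))))), -1) = Pow(Add(-66, Mul(-1, Mul(Add(Add(4, 4), 3), Mul(2, I, Pow(2, Rational(1, 2)))))), -1) = Pow(Add(-66, Mul(-1, Mul(Add(8, 3), Mul(2, I, Pow(2, Rational(1, 2)))))), -1) = Pow(Add(-66, Mul(-1, Mul(11, Mul(2, I, Pow(2, Rational(1, 2)))))), -1) = Pow(Add(-66, Mul(-1, Mul(22, I, Pow(2, Rational(1, 2))))), -1) = Pow(Add(-66, Mul(-22, I, Pow(2, Rational(1, 2)))), -1)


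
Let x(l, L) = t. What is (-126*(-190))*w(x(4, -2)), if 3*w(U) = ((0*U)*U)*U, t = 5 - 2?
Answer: 0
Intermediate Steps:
t = 3
x(l, L) = 3
w(U) = 0 (w(U) = (((0*U)*U)*U)/3 = ((0*U)*U)/3 = (0*U)/3 = (1/3)*0 = 0)
(-126*(-190))*w(x(4, -2)) = -126*(-190)*0 = 23940*0 = 0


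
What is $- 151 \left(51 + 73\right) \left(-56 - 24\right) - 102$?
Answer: $1497818$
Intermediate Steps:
$- 151 \left(51 + 73\right) \left(-56 - 24\right) - 102 = - 151 \cdot 124 \left(-80\right) - 102 = \left(-151\right) \left(-9920\right) - 102 = 1497920 - 102 = 1497818$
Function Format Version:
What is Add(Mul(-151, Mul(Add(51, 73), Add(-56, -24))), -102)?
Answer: 1497818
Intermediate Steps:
Add(Mul(-151, Mul(Add(51, 73), Add(-56, -24))), -102) = Add(Mul(-151, Mul(124, -80)), -102) = Add(Mul(-151, -9920), -102) = Add(1497920, -102) = 1497818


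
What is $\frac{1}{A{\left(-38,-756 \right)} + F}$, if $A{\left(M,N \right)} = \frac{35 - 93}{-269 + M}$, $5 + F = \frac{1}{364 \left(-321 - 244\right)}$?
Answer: $- \frac{63137620}{303760127} \approx -0.20785$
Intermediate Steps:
$F = - \frac{1028301}{205660}$ ($F = -5 + \frac{1}{364 \left(-321 - 244\right)} = -5 + \frac{1}{364 \left(-565\right)} = -5 + \frac{1}{-205660} = -5 - \frac{1}{205660} = - \frac{1028301}{205660} \approx -5.0$)
$A{\left(M,N \right)} = - \frac{58}{-269 + M}$
$\frac{1}{A{\left(-38,-756 \right)} + F} = \frac{1}{- \frac{58}{-269 - 38} - \frac{1028301}{205660}} = \frac{1}{- \frac{58}{-307} - \frac{1028301}{205660}} = \frac{1}{\left(-58\right) \left(- \frac{1}{307}\right) - \frac{1028301}{205660}} = \frac{1}{\frac{58}{307} - \frac{1028301}{205660}} = \frac{1}{- \frac{303760127}{63137620}} = - \frac{63137620}{303760127}$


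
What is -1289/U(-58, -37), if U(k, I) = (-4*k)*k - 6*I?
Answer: 1289/13234 ≈ 0.097401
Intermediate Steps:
U(k, I) = -6*I - 4*k**2 (U(k, I) = -4*k**2 - 6*I = -6*I - 4*k**2)
-1289/U(-58, -37) = -1289/(-6*(-37) - 4*(-58)**2) = -1289/(222 - 4*3364) = -1289/(222 - 13456) = -1289/(-13234) = -1289*(-1/13234) = 1289/13234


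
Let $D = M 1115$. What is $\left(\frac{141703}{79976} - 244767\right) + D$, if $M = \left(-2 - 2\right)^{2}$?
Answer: $- \frac{18148572049}{79976} \approx -2.2693 \cdot 10^{5}$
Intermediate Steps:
$M = 16$ ($M = \left(-4\right)^{2} = 16$)
$D = 17840$ ($D = 16 \cdot 1115 = 17840$)
$\left(\frac{141703}{79976} - 244767\right) + D = \left(\frac{141703}{79976} - 244767\right) + 17840 = - \frac{19575343889}{79976} + 17840 = - \frac{18148572049}{79976}$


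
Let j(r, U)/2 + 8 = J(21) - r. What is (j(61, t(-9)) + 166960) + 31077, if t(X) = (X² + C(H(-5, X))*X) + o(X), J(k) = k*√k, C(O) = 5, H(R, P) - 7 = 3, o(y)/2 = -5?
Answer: 197899 + 42*√21 ≈ 1.9809e+5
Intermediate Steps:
o(y) = -10 (o(y) = 2*(-5) = -10)
H(R, P) = 10 (H(R, P) = 7 + 3 = 10)
J(k) = k^(3/2)
t(X) = -10 + X² + 5*X (t(X) = (X² + 5*X) - 10 = -10 + X² + 5*X)
j(r, U) = -16 - 2*r + 42*√21 (j(r, U) = -16 + 2*(21^(3/2) - r) = -16 + 2*(21*√21 - r) = -16 + 2*(-r + 21*√21) = -16 + (-2*r + 42*√21) = -16 - 2*r + 42*√21)
(j(61, t(-9)) + 166960) + 31077 = ((-16 - 2*61 + 42*√21) + 166960) + 31077 = ((-16 - 122 + 42*√21) + 166960) + 31077 = ((-138 + 42*√21) + 166960) + 31077 = (166822 + 42*√21) + 31077 = 197899 + 42*√21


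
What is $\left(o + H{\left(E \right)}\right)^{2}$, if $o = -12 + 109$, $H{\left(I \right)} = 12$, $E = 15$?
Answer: $11881$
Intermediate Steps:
$o = 97$
$\left(o + H{\left(E \right)}\right)^{2} = \left(97 + 12\right)^{2} = 109^{2} = 11881$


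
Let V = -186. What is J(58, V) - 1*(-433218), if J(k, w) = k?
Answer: 433276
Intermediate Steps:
J(58, V) - 1*(-433218) = 58 - 1*(-433218) = 58 + 433218 = 433276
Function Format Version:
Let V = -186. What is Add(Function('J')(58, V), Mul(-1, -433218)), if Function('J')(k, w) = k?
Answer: 433276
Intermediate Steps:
Add(Function('J')(58, V), Mul(-1, -433218)) = Add(58, Mul(-1, -433218)) = Add(58, 433218) = 433276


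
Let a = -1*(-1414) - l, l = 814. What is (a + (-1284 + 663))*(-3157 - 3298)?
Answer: 135555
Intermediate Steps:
a = 600 (a = -1*(-1414) - 1*814 = 1414 - 814 = 600)
(a + (-1284 + 663))*(-3157 - 3298) = (600 + (-1284 + 663))*(-3157 - 3298) = (600 - 621)*(-6455) = -21*(-6455) = 135555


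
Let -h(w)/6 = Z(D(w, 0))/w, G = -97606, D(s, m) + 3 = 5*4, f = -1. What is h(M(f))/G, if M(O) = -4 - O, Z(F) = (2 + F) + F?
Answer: -36/48803 ≈ -0.00073766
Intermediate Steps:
D(s, m) = 17 (D(s, m) = -3 + 5*4 = -3 + 20 = 17)
Z(F) = 2 + 2*F
h(w) = -216/w (h(w) = -6*(2 + 2*17)/w = -6*(2 + 34)/w = -216/w)
h(M(f))/G = -216/(-4 - 1*(-1))/(-97606) = -216/(-4 + 1)*(-1/97606) = -216/(-3)*(-1/97606) = -216*(-1/3)*(-1/97606) = 72*(-1/97606) = -36/48803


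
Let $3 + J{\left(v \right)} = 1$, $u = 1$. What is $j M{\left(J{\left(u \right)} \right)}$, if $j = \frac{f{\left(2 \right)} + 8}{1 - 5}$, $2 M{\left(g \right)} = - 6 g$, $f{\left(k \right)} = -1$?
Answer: $- \frac{21}{2} \approx -10.5$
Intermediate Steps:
$J{\left(v \right)} = -2$ ($J{\left(v \right)} = -3 + 1 = -2$)
$M{\left(g \right)} = - 3 g$ ($M{\left(g \right)} = \frac{\left(-6\right) g}{2} = - 3 g$)
$j = - \frac{7}{4}$ ($j = \frac{-1 + 8}{1 - 5} = \frac{7}{-4} = 7 \left(- \frac{1}{4}\right) = - \frac{7}{4} \approx -1.75$)
$j M{\left(J{\left(u \right)} \right)} = - \frac{7 \left(\left(-3\right) \left(-2\right)\right)}{4} = \left(- \frac{7}{4}\right) 6 = - \frac{21}{2}$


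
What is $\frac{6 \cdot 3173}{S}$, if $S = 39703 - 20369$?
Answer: $\frac{9519}{9667} \approx 0.98469$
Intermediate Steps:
$S = 19334$ ($S = 39703 - 20369 = 19334$)
$\frac{6 \cdot 3173}{S} = \frac{6 \cdot 3173}{19334} = 19038 \cdot \frac{1}{19334} = \frac{9519}{9667}$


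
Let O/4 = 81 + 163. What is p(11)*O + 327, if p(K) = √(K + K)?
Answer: 327 + 976*√22 ≈ 4904.8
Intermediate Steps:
O = 976 (O = 4*(81 + 163) = 4*244 = 976)
p(K) = √2*√K (p(K) = √(2*K) = √2*√K)
p(11)*O + 327 = (√2*√11)*976 + 327 = √22*976 + 327 = 976*√22 + 327 = 327 + 976*√22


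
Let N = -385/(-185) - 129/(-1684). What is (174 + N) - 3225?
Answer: -189967267/62308 ≈ -3048.8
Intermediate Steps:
N = 134441/62308 (N = -385*(-1/185) - 129*(-1/1684) = 77/37 + 129/1684 = 134441/62308 ≈ 2.1577)
(174 + N) - 3225 = (174 + 134441/62308) - 3225 = 10976033/62308 - 3225 = -189967267/62308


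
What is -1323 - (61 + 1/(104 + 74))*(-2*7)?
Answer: -41734/89 ≈ -468.92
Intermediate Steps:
-1323 - (61 + 1/(104 + 74))*(-2*7) = -1323 - (61 + 1/178)*(-14) = -1323 - 10859*(-14)/178 = -1323 - 1*(-76013/89) = -1323 + 76013/89 = -41734/89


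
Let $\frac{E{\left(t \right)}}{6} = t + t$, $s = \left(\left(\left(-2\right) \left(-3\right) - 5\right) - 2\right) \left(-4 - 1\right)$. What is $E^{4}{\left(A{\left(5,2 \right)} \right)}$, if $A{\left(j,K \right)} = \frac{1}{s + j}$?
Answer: $\frac{1296}{625} \approx 2.0736$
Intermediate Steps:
$s = 5$ ($s = \left(\left(6 - 5\right) - 2\right) \left(-5\right) = \left(1 - 2\right) \left(-5\right) = \left(-1\right) \left(-5\right) = 5$)
$A{\left(j,K \right)} = \frac{1}{5 + j}$
$E{\left(t \right)} = 12 t$ ($E{\left(t \right)} = 6 \left(t + t\right) = 6 \cdot 2 t = 12 t$)
$E^{4}{\left(A{\left(5,2 \right)} \right)} = \left(\frac{12}{5 + 5}\right)^{4} = \left(\frac{12}{10}\right)^{4} = \left(12 \cdot \frac{1}{10}\right)^{4} = \left(\frac{6}{5}\right)^{4} = \frac{1296}{625}$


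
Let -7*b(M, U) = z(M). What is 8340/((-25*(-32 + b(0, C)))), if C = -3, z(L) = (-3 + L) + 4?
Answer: 3892/375 ≈ 10.379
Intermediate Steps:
z(L) = 1 + L
b(M, U) = -⅐ - M/7 (b(M, U) = -(1 + M)/7 = -⅐ - M/7)
8340/((-25*(-32 + b(0, C)))) = 8340/((-25*(-32 + (-⅐ - ⅐*0)))) = 8340/((-25*(-32 + (-⅐ + 0)))) = 8340/((-25*(-32 - ⅐))) = 8340/((-25*(-225/7))) = 8340/(5625/7) = 8340*(7/5625) = 3892/375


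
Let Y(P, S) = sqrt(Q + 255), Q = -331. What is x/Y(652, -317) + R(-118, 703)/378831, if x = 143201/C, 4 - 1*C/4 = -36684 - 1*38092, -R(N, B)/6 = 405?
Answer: -810/126277 - 143201*I*sqrt(19)/11366560 ≈ -0.0064145 - 0.054915*I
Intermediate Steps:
R(N, B) = -2430 (R(N, B) = -6*405 = -2430)
Y(P, S) = 2*I*sqrt(19) (Y(P, S) = sqrt(-331 + 255) = sqrt(-76) = 2*I*sqrt(19))
C = 299120 (C = 16 - 4*(-36684 - 1*38092) = 16 - 4*(-36684 - 38092) = 16 - 4*(-74776) = 16 + 299104 = 299120)
x = 143201/299120 ≈ 0.47874
x/Y(652, -317) + R(-118, 703)/378831 = 143201/(299120*((2*I*sqrt(19)))) - 2430/378831 = 143201*(-I*sqrt(19)/38)/299120 - 2430*1/378831 = -143201*I*sqrt(19)/11366560 - 810/126277 = -810/126277 - 143201*I*sqrt(19)/11366560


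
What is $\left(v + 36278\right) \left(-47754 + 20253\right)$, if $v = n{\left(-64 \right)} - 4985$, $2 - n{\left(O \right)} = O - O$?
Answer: $-860643795$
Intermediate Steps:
$n{\left(O \right)} = 2$ ($n{\left(O \right)} = 2 - \left(O - O\right) = 2 - 0 = 2 + 0 = 2$)
$v = -4983$ ($v = 2 - 4985 = -4983$)
$\left(v + 36278\right) \left(-47754 + 20253\right) = \left(-4983 + 36278\right) \left(-47754 + 20253\right) = 31295 \left(-27501\right) = -860643795$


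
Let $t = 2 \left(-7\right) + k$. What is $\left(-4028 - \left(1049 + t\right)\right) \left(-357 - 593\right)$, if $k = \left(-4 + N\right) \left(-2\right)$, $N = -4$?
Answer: $4825050$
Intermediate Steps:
$k = 16$ ($k = \left(-4 - 4\right) \left(-2\right) = \left(-8\right) \left(-2\right) = 16$)
$t = 2$ ($t = 2 \left(-7\right) + 16 = -14 + 16 = 2$)
$\left(-4028 - \left(1049 + t\right)\right) \left(-357 - 593\right) = \left(-4028 - 1051\right) \left(-357 - 593\right) = \left(-4028 - 1051\right) \left(-950\right) = \left(-5079\right) \left(-950\right) = 4825050$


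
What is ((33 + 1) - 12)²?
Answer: 484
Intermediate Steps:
((33 + 1) - 12)² = (34 - 12)² = 22² = 484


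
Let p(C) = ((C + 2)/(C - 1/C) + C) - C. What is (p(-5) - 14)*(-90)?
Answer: 4815/4 ≈ 1203.8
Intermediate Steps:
p(C) = (2 + C)/(C - 1/C) (p(C) = ((2 + C)/(C - 1/C) + C) - C = (C + (2 + C)/(C - 1/C)) - C = (2 + C)/(C - 1/C))
(p(-5) - 14)*(-90) = (-5*(2 - 5)/(-1 + (-5)**2) - 14)*(-90) = (-5*(-3)/(-1 + 25) - 14)*(-90) = (-5*(-3)/24 - 14)*(-90) = (-5*1/24*(-3) - 14)*(-90) = (5/8 - 14)*(-90) = -107/8*(-90) = 4815/4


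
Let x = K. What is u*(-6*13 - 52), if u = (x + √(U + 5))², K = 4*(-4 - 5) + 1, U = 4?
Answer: -133120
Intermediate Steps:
K = -35 (K = 4*(-9) + 1 = -36 + 1 = -35)
x = -35
u = 1024 (u = (-35 + √(4 + 5))² = (-35 + √9)² = (-35 + 3)² = (-32)² = 1024)
u*(-6*13 - 52) = 1024*(-6*13 - 52) = 1024*(-78 - 52) = 1024*(-130) = -133120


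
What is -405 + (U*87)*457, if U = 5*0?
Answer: -405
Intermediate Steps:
U = 0
-405 + (U*87)*457 = -405 + (0*87)*457 = -405 + 0*457 = -405 + 0 = -405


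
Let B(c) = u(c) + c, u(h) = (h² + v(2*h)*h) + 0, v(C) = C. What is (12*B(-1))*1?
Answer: 24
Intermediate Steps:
u(h) = 3*h² (u(h) = (h² + (2*h)*h) + 0 = (h² + 2*h²) + 0 = 3*h² + 0 = 3*h²)
B(c) = c + 3*c² (B(c) = 3*c² + c = c + 3*c²)
(12*B(-1))*1 = (12*(-(1 + 3*(-1))))*1 = (12*(-(1 - 3)))*1 = (12*(-1*(-2)))*1 = (12*2)*1 = 24*1 = 24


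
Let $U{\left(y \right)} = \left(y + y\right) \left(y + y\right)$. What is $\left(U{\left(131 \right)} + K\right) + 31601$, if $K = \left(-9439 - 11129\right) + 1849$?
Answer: $81526$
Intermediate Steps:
$U{\left(y \right)} = 4 y^{2}$ ($U{\left(y \right)} = 2 y 2 y = 4 y^{2}$)
$K = -18719$ ($K = -20568 + 1849 = -18719$)
$\left(U{\left(131 \right)} + K\right) + 31601 = \left(4 \cdot 131^{2} - 18719\right) + 31601 = \left(4 \cdot 17161 - 18719\right) + 31601 = \left(68644 - 18719\right) + 31601 = 49925 + 31601 = 81526$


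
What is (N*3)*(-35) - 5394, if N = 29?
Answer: -8439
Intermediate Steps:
(N*3)*(-35) - 5394 = (29*3)*(-35) - 5394 = 87*(-35) - 5394 = -3045 - 5394 = -8439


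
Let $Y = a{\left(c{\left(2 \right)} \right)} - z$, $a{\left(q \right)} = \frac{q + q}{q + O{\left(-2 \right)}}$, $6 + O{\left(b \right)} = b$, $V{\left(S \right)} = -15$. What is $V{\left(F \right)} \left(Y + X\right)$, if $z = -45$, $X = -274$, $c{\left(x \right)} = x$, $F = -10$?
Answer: $3445$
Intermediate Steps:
$O{\left(b \right)} = -6 + b$
$a{\left(q \right)} = \frac{2 q}{-8 + q}$ ($a{\left(q \right)} = \frac{q + q}{q - 8} = \frac{2 q}{q - 8} = \frac{2 q}{-8 + q}$)
$Y = \frac{133}{3}$ ($Y = 2 \cdot 2 \frac{1}{-8 + 2} - -45 = 2 \cdot 2 \frac{1}{-6} + 45 = 2 \cdot 2 \left(- \frac{1}{6}\right) + 45 = - \frac{2}{3} + 45 = \frac{133}{3} \approx 44.333$)
$V{\left(F \right)} \left(Y + X\right) = - 15 \left(\frac{133}{3} - 274\right) = \left(-15\right) \left(- \frac{689}{3}\right) = 3445$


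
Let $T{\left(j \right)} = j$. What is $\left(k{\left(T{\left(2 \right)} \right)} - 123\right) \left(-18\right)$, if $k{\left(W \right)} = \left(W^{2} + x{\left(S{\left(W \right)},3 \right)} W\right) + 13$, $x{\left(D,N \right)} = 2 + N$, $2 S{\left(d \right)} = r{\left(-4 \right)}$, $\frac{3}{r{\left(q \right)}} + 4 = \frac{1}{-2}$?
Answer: $1728$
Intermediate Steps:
$r{\left(q \right)} = - \frac{2}{3}$ ($r{\left(q \right)} = \frac{3}{-4 + \frac{1}{-2}} = \frac{3}{-4 - \frac{1}{2}} = \frac{3}{- \frac{9}{2}} = 3 \left(- \frac{2}{9}\right) = - \frac{2}{3}$)
$S{\left(d \right)} = - \frac{1}{3}$ ($S{\left(d \right)} = \frac{1}{2} \left(- \frac{2}{3}\right) = - \frac{1}{3}$)
$k{\left(W \right)} = 13 + W^{2} + 5 W$ ($k{\left(W \right)} = \left(W^{2} + \left(2 + 3\right) W\right) + 13 = \left(W^{2} + 5 W\right) + 13 = 13 + W^{2} + 5 W$)
$\left(k{\left(T{\left(2 \right)} \right)} - 123\right) \left(-18\right) = \left(\left(13 + 2^{2} + 5 \cdot 2\right) - 123\right) \left(-18\right) = \left(\left(13 + 4 + 10\right) - 123\right) \left(-18\right) = \left(27 - 123\right) \left(-18\right) = \left(-96\right) \left(-18\right) = 1728$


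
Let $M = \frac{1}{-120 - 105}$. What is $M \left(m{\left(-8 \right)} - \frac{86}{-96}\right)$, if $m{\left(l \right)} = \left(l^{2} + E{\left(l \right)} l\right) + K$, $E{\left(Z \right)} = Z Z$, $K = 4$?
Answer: $\frac{21269}{10800} \approx 1.9694$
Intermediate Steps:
$E{\left(Z \right)} = Z^{2}$
$m{\left(l \right)} = 4 + l^{2} + l^{3}$ ($m{\left(l \right)} = \left(l^{2} + l^{2} l\right) + 4 = \left(l^{2} + l^{3}\right) + 4 = 4 + l^{2} + l^{3}$)
$M = - \frac{1}{225}$ ($M = \frac{1}{-225} = - \frac{1}{225} \approx -0.0044444$)
$M \left(m{\left(-8 \right)} - \frac{86}{-96}\right) = - \frac{\left(4 + \left(-8\right)^{2} + \left(-8\right)^{3}\right) - \frac{86}{-96}}{225} = - \frac{\left(4 + 64 - 512\right) - - \frac{43}{48}}{225} = - \frac{-444 + \frac{43}{48}}{225} = \left(- \frac{1}{225}\right) \left(- \frac{21269}{48}\right) = \frac{21269}{10800}$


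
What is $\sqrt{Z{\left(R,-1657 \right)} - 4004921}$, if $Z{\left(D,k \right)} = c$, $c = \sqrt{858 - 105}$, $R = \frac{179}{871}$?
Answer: $\sqrt{-4004921 + \sqrt{753}} \approx 2001.2 i$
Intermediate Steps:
$R = \frac{179}{871}$ ($R = 179 \cdot \frac{1}{871} = \frac{179}{871} \approx 0.20551$)
$c = \sqrt{753} \approx 27.441$
$Z{\left(D,k \right)} = \sqrt{753}$
$\sqrt{Z{\left(R,-1657 \right)} - 4004921} = \sqrt{\sqrt{753} - 4004921} = \sqrt{-4004921 + \sqrt{753}}$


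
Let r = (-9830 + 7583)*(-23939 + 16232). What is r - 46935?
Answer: 17270694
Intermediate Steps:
r = 17317629 (r = -2247*(-7707) = 17317629)
r - 46935 = 17317629 - 46935 = 17270694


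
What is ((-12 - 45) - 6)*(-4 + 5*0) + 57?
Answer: 309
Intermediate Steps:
((-12 - 45) - 6)*(-4 + 5*0) + 57 = (-57 - 6)*(-4 + 0) + 57 = -63*(-4) + 57 = 252 + 57 = 309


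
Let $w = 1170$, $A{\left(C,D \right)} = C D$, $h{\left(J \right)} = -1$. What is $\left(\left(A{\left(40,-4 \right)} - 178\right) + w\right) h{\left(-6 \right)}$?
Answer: $-832$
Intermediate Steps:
$\left(\left(A{\left(40,-4 \right)} - 178\right) + w\right) h{\left(-6 \right)} = \left(\left(40 \left(-4\right) - 178\right) + 1170\right) \left(-1\right) = \left(\left(-160 - 178\right) + 1170\right) \left(-1\right) = \left(-338 + 1170\right) \left(-1\right) = 832 \left(-1\right) = -832$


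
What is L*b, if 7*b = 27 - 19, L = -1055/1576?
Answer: -1055/1379 ≈ -0.76505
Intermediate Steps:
L = -1055/1576 (L = -1055*1/1576 = -1055/1576 ≈ -0.66942)
b = 8/7 (b = (27 - 19)/7 = (1/7)*8 = 8/7 ≈ 1.1429)
L*b = -1055/1576*8/7 = -1055/1379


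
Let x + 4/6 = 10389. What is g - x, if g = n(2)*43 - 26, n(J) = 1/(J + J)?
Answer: -124843/12 ≈ -10404.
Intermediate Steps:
x = 31165/3 (x = -2/3 + 10389 = 31165/3 ≈ 10388.)
n(J) = 1/(2*J)
g = -61/4 (g = ((1/2)/2)*43 - 26 = ((1/2)*(1/2))*43 - 26 = (1/4)*43 - 26 = 43/4 - 26 = -61/4 ≈ -15.250)
g - x = -61/4 - 1*31165/3 = -61/4 - 31165/3 = -124843/12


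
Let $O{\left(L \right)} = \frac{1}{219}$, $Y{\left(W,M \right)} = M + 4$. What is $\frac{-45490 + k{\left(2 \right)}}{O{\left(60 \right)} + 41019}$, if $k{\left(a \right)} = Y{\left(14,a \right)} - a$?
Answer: $- \frac{262143}{236399} \approx -1.1089$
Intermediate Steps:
$Y{\left(W,M \right)} = 4 + M$
$O{\left(L \right)} = \frac{1}{219}$
$k{\left(a \right)} = 4$ ($k{\left(a \right)} = \left(4 + a\right) - a = 4$)
$\frac{-45490 + k{\left(2 \right)}}{O{\left(60 \right)} + 41019} = \frac{-45490 + 4}{\frac{1}{219} + 41019} = - \frac{45486}{\frac{8983162}{219}} = \left(-45486\right) \frac{219}{8983162} = - \frac{262143}{236399}$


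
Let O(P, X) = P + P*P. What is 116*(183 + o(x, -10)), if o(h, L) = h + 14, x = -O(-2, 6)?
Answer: 22620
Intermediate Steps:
O(P, X) = P + P**2
x = -2 (x = -(-2)*(1 - 2) = -(-2)*(-1) = -1*2 = -2)
o(h, L) = 14 + h
116*(183 + o(x, -10)) = 116*(183 + (14 - 2)) = 116*(183 + 12) = 116*195 = 22620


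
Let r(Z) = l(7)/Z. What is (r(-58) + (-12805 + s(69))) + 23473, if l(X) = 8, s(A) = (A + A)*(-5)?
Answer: 289358/29 ≈ 9977.9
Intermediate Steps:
s(A) = -10*A (s(A) = (2*A)*(-5) = -10*A)
r(Z) = 8/Z
(r(-58) + (-12805 + s(69))) + 23473 = (8/(-58) + (-12805 - 10*69)) + 23473 = (8*(-1/58) + (-12805 - 690)) + 23473 = (-4/29 - 13495) + 23473 = -391359/29 + 23473 = 289358/29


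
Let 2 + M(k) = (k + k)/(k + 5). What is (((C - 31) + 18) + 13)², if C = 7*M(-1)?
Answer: 1225/4 ≈ 306.25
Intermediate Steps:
M(k) = -2 + 2*k/(5 + k) (M(k) = -2 + (k + k)/(k + 5) = -2 + (2*k)/(5 + k) = -2 + 2*k/(5 + k))
C = -35/2 (C = 7*(-10/(5 - 1)) = 7*(-10/4) = 7*(-10*¼) = 7*(-5/2) = -35/2 ≈ -17.500)
(((C - 31) + 18) + 13)² = (((-35/2 - 31) + 18) + 13)² = ((-97/2 + 18) + 13)² = (-61/2 + 13)² = (-35/2)² = 1225/4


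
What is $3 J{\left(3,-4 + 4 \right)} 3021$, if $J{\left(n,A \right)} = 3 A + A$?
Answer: $0$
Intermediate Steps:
$J{\left(n,A \right)} = 4 A$
$3 J{\left(3,-4 + 4 \right)} 3021 = 3 \cdot 4 \left(-4 + 4\right) 3021 = 3 \cdot 4 \cdot 0 \cdot 3021 = 3 \cdot 0 \cdot 3021 = 0 \cdot 3021 = 0$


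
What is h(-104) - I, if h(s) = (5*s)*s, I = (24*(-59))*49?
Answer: 123464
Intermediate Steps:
I = -69384 (I = -1416*49 = -69384)
h(s) = 5*s²
h(-104) - I = 5*(-104)² - 1*(-69384) = 5*10816 + 69384 = 54080 + 69384 = 123464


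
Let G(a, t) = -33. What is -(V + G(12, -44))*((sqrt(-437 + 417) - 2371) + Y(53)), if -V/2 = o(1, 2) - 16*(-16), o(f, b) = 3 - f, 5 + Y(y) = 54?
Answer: -1274778 + 1098*I*sqrt(5) ≈ -1.2748e+6 + 2455.2*I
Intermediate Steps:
Y(y) = 49 (Y(y) = -5 + 54 = 49)
V = -516 (V = -2*((3 - 1*1) - 16*(-16)) = -2*((3 - 1) + 256) = -2*(2 + 256) = -2*258 = -516)
-(V + G(12, -44))*((sqrt(-437 + 417) - 2371) + Y(53)) = -(-516 - 33)*((sqrt(-437 + 417) - 2371) + 49) = -(-549)*((sqrt(-20) - 2371) + 49) = -(-549)*((2*I*sqrt(5) - 2371) + 49) = -(-549)*((-2371 + 2*I*sqrt(5)) + 49) = -(-549)*(-2322 + 2*I*sqrt(5)) = -(1274778 - 1098*I*sqrt(5)) = -1274778 + 1098*I*sqrt(5)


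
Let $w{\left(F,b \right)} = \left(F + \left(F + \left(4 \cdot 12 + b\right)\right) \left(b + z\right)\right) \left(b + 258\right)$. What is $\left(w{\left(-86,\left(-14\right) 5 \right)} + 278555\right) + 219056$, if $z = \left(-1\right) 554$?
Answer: $13151139$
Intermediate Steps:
$z = -554$
$w{\left(F,b \right)} = \left(258 + b\right) \left(F + \left(-554 + b\right) \left(48 + F + b\right)\right)$ ($w{\left(F,b \right)} = \left(F + \left(F + \left(4 \cdot 12 + b\right)\right) \left(b - 554\right)\right) \left(b + 258\right) = \left(F + \left(F + \left(48 + b\right)\right) \left(-554 + b\right)\right) \left(258 + b\right) = \left(F + \left(48 + F + b\right) \left(-554 + b\right)\right) \left(258 + b\right) = \left(F + \left(-554 + b\right) \left(48 + F + b\right)\right) \left(258 + b\right) = \left(258 + b\right) \left(F + \left(-554 + b\right) \left(48 + F + b\right)\right)$)
$\left(w{\left(-86,\left(-14\right) 5 \right)} + 278555\right) + 219056 = \left(\left(-6860736 + \left(\left(-14\right) 5\right)^{3} - 157140 \left(\left(-14\right) 5\right) - -12269964 - 248 \left(\left(-14\right) 5\right)^{2} - 86 \left(\left(-14\right) 5\right)^{2} - - 25370 \left(\left(-14\right) 5\right)\right) + 278555\right) + 219056 = \left(\left(-6860736 + \left(-70\right)^{3} - -10999800 + 12269964 - 248 \left(-70\right)^{2} - 86 \left(-70\right)^{2} - \left(-25370\right) \left(-70\right)\right) + 278555\right) + 219056 = \left(\left(-6860736 - 343000 + 10999800 + 12269964 - 1215200 - 421400 - 1775900\right) + 278555\right) + 219056 = \left(12653528 + 278555\right) + 219056 = 12932083 + 219056 = 13151139$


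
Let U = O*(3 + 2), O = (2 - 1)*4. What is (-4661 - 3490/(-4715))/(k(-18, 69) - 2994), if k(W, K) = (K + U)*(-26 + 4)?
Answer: 4394625/4669736 ≈ 0.94109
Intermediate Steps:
O = 4 (O = 1*4 = 4)
U = 20 (U = 4*(3 + 2) = 4*5 = 20)
k(W, K) = -440 - 22*K (k(W, K) = (K + 20)*(-26 + 4) = (20 + K)*(-22) = -440 - 22*K)
(-4661 - 3490/(-4715))/(k(-18, 69) - 2994) = (-4661 - 3490/(-4715))/((-440 - 22*69) - 2994) = (-4661 - 3490*(-1/4715))/((-440 - 1518) - 2994) = (-4661 + 698/943)/(-1958 - 2994) = -4394625/943/(-4952) = -4394625/943*(-1/4952) = 4394625/4669736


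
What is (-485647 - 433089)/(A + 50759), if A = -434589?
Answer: 459368/191915 ≈ 2.3936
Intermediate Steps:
(-485647 - 433089)/(A + 50759) = (-485647 - 433089)/(-434589 + 50759) = -918736/(-383830) = -918736*(-1/383830) = 459368/191915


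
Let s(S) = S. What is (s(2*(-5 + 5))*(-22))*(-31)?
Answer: 0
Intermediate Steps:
(s(2*(-5 + 5))*(-22))*(-31) = ((2*(-5 + 5))*(-22))*(-31) = ((2*0)*(-22))*(-31) = (0*(-22))*(-31) = 0*(-31) = 0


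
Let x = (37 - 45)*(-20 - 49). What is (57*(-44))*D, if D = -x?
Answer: 1384416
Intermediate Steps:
x = 552 (x = -8*(-69) = 552)
D = -552 (D = -1*552 = -552)
(57*(-44))*D = (57*(-44))*(-552) = -2508*(-552) = 1384416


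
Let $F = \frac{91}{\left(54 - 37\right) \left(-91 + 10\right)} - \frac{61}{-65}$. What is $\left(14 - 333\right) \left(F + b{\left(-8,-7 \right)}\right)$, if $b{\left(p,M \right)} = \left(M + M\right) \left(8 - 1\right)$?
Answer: $\frac{2773197152}{89505} \approx 30984.0$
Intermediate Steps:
$b{\left(p,M \right)} = 14 M$ ($b{\left(p,M \right)} = 2 M 7 = 14 M$)
$F = \frac{78082}{89505}$ ($F = \frac{91}{17 \left(-81\right)} - - \frac{61}{65} = \frac{91}{-1377} + \frac{61}{65} = 91 \left(- \frac{1}{1377}\right) + \frac{61}{65} = - \frac{91}{1377} + \frac{61}{65} = \frac{78082}{89505} \approx 0.87238$)
$\left(14 - 333\right) \left(F + b{\left(-8,-7 \right)}\right) = \left(14 - 333\right) \left(\frac{78082}{89505} + 14 \left(-7\right)\right) = - 319 \left(\frac{78082}{89505} - 98\right) = \left(-319\right) \left(- \frac{8693408}{89505}\right) = \frac{2773197152}{89505}$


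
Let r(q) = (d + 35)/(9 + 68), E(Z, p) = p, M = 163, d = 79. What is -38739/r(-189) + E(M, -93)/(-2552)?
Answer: -1268726309/48488 ≈ -26166.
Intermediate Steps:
r(q) = 114/77 (r(q) = (79 + 35)/(9 + 68) = 114/77)
-38739/r(-189) + E(M, -93)/(-2552) = -38739/114/77 - 93/(-2552) = -38739*77/114 - 93*(-1/2552) = -994301/38 + 93/2552 = -1268726309/48488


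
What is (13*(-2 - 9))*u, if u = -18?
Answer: 2574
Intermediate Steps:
(13*(-2 - 9))*u = (13*(-2 - 9))*(-18) = (13*(-11))*(-18) = -143*(-18) = 2574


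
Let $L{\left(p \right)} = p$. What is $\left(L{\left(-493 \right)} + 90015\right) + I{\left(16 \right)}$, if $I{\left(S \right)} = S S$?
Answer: $89778$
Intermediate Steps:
$I{\left(S \right)} = S^{2}$
$\left(L{\left(-493 \right)} + 90015\right) + I{\left(16 \right)} = \left(-493 + 90015\right) + 16^{2} = 89522 + 256 = 89778$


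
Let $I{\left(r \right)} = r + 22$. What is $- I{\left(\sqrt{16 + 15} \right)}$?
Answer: $-22 - \sqrt{31} \approx -27.568$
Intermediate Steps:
$I{\left(r \right)} = 22 + r$
$- I{\left(\sqrt{16 + 15} \right)} = - (22 + \sqrt{16 + 15}) = - (22 + \sqrt{31}) = -22 - \sqrt{31}$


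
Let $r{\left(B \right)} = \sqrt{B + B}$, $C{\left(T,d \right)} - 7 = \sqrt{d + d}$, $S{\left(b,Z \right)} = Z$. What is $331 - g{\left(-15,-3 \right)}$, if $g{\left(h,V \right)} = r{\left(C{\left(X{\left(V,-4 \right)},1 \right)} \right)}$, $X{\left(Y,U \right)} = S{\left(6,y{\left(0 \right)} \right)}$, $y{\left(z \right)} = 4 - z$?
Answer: $331 - \sqrt{14 + 2 \sqrt{2}} \approx 326.9$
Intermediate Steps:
$X{\left(Y,U \right)} = 4$ ($X{\left(Y,U \right)} = 4 - 0 = 4 + 0 = 4$)
$C{\left(T,d \right)} = 7 + \sqrt{2} \sqrt{d}$ ($C{\left(T,d \right)} = 7 + \sqrt{d + d} = 7 + \sqrt{2 d} = 7 + \sqrt{2} \sqrt{d}$)
$r{\left(B \right)} = \sqrt{2} \sqrt{B}$ ($r{\left(B \right)} = \sqrt{2 B} = \sqrt{2} \sqrt{B}$)
$g{\left(h,V \right)} = \sqrt{2} \sqrt{7 + \sqrt{2}}$ ($g{\left(h,V \right)} = \sqrt{2} \sqrt{7 + \sqrt{2} \sqrt{1}} = \sqrt{2} \sqrt{7 + \sqrt{2} \cdot 1} = \sqrt{2} \sqrt{7 + \sqrt{2}}$)
$331 - g{\left(-15,-3 \right)} = 331 - \sqrt{14 + 2 \sqrt{2}}$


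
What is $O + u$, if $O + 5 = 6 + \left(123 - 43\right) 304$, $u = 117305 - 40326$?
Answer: $101300$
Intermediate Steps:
$u = 76979$
$O = 24321$ ($O = -5 + \left(6 + \left(123 - 43\right) 304\right) = -5 + \left(6 + 80 \cdot 304\right) = -5 + \left(6 + 24320\right) = -5 + 24326 = 24321$)
$O + u = 24321 + 76979 = 101300$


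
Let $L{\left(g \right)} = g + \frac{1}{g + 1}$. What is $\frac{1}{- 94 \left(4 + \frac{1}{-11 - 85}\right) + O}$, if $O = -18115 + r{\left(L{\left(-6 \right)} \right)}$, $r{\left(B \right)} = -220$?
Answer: $- \frac{48}{898081} \approx -5.3447 \cdot 10^{-5}$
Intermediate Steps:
$L{\left(g \right)} = g + \frac{1}{1 + g}$
$O = -18335$ ($O = -18115 - 220 = -18335$)
$\frac{1}{- 94 \left(4 + \frac{1}{-11 - 85}\right) + O} = \frac{1}{- 94 \left(4 + \frac{1}{-11 - 85}\right) - 18335} = \frac{1}{- 94 \left(4 + \frac{1}{-96}\right) - 18335} = \frac{1}{- 94 \left(4 - \frac{1}{96}\right) - 18335} = \frac{1}{\left(-94\right) \frac{383}{96} - 18335} = \frac{1}{- \frac{18001}{48} - 18335} = \frac{1}{- \frac{898081}{48}} = - \frac{48}{898081}$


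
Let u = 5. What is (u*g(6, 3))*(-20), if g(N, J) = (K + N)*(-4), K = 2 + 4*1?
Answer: 4800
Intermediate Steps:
K = 6 (K = 2 + 4 = 6)
g(N, J) = -24 - 4*N (g(N, J) = (6 + N)*(-4) = -24 - 4*N)
(u*g(6, 3))*(-20) = (5*(-24 - 4*6))*(-20) = (5*(-24 - 24))*(-20) = (5*(-48))*(-20) = -240*(-20) = 4800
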